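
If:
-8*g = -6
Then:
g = 3/4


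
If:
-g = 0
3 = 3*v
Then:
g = 0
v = 1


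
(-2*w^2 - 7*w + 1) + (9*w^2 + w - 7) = 7*w^2 - 6*w - 6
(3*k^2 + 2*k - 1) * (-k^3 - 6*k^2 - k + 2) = -3*k^5 - 20*k^4 - 14*k^3 + 10*k^2 + 5*k - 2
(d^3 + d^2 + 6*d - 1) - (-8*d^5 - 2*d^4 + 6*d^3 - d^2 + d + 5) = 8*d^5 + 2*d^4 - 5*d^3 + 2*d^2 + 5*d - 6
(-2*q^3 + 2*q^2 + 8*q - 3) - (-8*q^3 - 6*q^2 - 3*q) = 6*q^3 + 8*q^2 + 11*q - 3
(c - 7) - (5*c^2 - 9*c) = -5*c^2 + 10*c - 7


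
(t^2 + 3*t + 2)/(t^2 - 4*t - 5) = (t + 2)/(t - 5)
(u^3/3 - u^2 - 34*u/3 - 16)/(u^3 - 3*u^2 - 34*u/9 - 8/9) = 3*(-u^3 + 3*u^2 + 34*u + 48)/(-9*u^3 + 27*u^2 + 34*u + 8)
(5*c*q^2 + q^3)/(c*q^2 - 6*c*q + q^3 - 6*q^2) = q*(5*c + q)/(c*q - 6*c + q^2 - 6*q)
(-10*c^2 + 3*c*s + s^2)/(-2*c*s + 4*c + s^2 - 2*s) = (5*c + s)/(s - 2)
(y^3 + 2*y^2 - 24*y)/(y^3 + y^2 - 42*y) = (y^2 + 2*y - 24)/(y^2 + y - 42)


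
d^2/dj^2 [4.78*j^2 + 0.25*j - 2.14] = 9.56000000000000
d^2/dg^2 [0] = 0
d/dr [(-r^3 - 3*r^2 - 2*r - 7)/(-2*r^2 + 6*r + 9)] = (2*r^4 - 12*r^3 - 49*r^2 - 82*r + 24)/(4*r^4 - 24*r^3 + 108*r + 81)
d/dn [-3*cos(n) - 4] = 3*sin(n)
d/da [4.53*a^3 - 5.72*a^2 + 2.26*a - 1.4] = 13.59*a^2 - 11.44*a + 2.26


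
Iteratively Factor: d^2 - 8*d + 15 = (d - 3)*(d - 5)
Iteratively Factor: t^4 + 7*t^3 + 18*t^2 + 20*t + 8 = (t + 1)*(t^3 + 6*t^2 + 12*t + 8) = (t + 1)*(t + 2)*(t^2 + 4*t + 4) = (t + 1)*(t + 2)^2*(t + 2)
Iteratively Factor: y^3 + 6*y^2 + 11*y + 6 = (y + 3)*(y^2 + 3*y + 2) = (y + 1)*(y + 3)*(y + 2)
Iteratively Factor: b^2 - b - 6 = (b - 3)*(b + 2)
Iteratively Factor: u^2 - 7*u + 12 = (u - 4)*(u - 3)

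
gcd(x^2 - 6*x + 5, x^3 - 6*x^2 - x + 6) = x - 1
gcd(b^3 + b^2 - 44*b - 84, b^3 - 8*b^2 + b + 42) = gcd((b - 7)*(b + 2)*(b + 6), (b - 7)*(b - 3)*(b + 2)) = b^2 - 5*b - 14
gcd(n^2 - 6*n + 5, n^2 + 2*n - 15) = 1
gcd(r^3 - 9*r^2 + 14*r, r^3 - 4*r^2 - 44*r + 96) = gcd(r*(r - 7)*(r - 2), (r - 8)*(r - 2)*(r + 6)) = r - 2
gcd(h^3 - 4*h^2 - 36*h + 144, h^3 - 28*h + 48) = h^2 + 2*h - 24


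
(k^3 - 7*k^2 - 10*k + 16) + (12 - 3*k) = k^3 - 7*k^2 - 13*k + 28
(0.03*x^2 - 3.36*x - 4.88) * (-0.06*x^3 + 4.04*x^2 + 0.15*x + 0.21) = -0.0018*x^5 + 0.3228*x^4 - 13.2771*x^3 - 20.2129*x^2 - 1.4376*x - 1.0248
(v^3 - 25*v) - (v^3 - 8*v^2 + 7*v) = 8*v^2 - 32*v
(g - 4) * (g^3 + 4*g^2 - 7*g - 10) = g^4 - 23*g^2 + 18*g + 40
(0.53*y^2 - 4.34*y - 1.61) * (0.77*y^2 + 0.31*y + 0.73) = 0.4081*y^4 - 3.1775*y^3 - 2.1982*y^2 - 3.6673*y - 1.1753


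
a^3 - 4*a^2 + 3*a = a*(a - 3)*(a - 1)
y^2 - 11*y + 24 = (y - 8)*(y - 3)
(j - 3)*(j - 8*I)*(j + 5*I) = j^3 - 3*j^2 - 3*I*j^2 + 40*j + 9*I*j - 120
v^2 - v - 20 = (v - 5)*(v + 4)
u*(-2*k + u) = -2*k*u + u^2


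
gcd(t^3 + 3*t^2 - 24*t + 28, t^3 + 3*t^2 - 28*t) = t + 7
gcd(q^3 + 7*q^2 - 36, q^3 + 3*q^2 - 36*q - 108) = q^2 + 9*q + 18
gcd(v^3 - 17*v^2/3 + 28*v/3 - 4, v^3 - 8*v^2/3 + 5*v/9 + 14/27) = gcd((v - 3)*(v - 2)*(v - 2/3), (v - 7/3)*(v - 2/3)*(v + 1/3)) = v - 2/3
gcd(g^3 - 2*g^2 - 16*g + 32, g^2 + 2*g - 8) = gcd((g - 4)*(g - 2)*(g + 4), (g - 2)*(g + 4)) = g^2 + 2*g - 8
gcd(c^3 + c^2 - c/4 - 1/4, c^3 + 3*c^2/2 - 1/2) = c^2 + c/2 - 1/2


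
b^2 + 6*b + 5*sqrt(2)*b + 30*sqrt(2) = (b + 6)*(b + 5*sqrt(2))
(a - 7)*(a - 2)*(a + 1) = a^3 - 8*a^2 + 5*a + 14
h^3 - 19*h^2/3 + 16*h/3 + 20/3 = (h - 5)*(h - 2)*(h + 2/3)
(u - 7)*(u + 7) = u^2 - 49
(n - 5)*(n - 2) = n^2 - 7*n + 10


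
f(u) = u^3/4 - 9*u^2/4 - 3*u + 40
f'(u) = 3*u^2/4 - 9*u/2 - 3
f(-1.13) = 40.16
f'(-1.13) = 3.04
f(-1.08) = 40.30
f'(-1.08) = 2.73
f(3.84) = 9.46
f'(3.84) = -9.22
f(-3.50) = 12.22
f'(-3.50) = 21.94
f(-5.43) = -50.08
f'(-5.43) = 43.55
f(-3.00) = 22.00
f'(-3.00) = 17.25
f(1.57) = 30.71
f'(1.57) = -8.22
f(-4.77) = -24.02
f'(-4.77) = 35.53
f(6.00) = -5.00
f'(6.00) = -3.00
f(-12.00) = -680.00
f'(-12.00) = 159.00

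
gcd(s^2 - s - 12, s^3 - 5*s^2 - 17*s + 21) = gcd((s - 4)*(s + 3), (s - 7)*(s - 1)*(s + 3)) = s + 3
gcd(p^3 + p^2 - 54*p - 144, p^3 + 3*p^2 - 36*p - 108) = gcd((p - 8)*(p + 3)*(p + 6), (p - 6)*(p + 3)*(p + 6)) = p^2 + 9*p + 18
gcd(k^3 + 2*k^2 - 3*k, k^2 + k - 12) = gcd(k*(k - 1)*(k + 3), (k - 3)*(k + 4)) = 1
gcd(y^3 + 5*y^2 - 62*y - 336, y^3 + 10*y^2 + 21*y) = y + 7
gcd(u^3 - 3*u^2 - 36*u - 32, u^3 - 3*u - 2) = u + 1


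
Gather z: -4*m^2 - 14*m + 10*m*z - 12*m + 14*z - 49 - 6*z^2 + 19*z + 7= -4*m^2 - 26*m - 6*z^2 + z*(10*m + 33) - 42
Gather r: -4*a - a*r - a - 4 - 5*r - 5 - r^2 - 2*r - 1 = -5*a - r^2 + r*(-a - 7) - 10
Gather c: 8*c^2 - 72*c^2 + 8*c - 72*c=-64*c^2 - 64*c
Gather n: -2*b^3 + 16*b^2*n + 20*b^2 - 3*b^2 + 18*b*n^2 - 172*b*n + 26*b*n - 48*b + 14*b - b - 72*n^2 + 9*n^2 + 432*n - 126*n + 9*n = -2*b^3 + 17*b^2 - 35*b + n^2*(18*b - 63) + n*(16*b^2 - 146*b + 315)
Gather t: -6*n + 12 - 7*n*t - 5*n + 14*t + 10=-11*n + t*(14 - 7*n) + 22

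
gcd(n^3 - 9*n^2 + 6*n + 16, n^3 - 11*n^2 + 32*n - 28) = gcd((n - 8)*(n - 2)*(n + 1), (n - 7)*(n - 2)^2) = n - 2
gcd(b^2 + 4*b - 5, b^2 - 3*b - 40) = b + 5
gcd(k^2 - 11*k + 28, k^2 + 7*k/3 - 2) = 1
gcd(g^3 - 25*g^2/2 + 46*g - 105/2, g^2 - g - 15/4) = g - 5/2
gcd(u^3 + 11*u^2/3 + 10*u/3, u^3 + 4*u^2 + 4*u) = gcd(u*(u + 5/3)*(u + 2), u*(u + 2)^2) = u^2 + 2*u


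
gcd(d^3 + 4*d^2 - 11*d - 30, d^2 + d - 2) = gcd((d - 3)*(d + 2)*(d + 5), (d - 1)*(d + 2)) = d + 2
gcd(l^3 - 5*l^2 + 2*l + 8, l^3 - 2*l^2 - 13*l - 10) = l + 1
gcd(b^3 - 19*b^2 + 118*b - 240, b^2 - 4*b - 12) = b - 6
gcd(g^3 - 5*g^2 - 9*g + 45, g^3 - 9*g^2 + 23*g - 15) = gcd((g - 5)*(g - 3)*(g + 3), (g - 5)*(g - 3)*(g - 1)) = g^2 - 8*g + 15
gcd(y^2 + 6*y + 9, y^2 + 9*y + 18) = y + 3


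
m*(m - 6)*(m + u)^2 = m^4 + 2*m^3*u - 6*m^3 + m^2*u^2 - 12*m^2*u - 6*m*u^2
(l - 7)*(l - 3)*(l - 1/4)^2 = l^4 - 21*l^3/2 + 417*l^2/16 - 89*l/8 + 21/16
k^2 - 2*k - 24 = (k - 6)*(k + 4)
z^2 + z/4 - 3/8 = (z - 1/2)*(z + 3/4)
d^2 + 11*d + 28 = (d + 4)*(d + 7)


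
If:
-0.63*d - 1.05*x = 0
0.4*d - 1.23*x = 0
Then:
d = 0.00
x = 0.00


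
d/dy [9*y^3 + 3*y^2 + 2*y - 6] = 27*y^2 + 6*y + 2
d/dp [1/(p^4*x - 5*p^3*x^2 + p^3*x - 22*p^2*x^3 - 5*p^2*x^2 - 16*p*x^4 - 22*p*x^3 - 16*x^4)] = (-4*p^3 + 15*p^2*x - 3*p^2 + 44*p*x^2 + 10*p*x + 16*x^3 + 22*x^2)/(x*(-p^4 + 5*p^3*x - p^3 + 22*p^2*x^2 + 5*p^2*x + 16*p*x^3 + 22*p*x^2 + 16*x^3)^2)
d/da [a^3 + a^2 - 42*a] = 3*a^2 + 2*a - 42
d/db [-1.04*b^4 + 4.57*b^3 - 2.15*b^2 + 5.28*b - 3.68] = -4.16*b^3 + 13.71*b^2 - 4.3*b + 5.28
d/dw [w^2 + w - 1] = 2*w + 1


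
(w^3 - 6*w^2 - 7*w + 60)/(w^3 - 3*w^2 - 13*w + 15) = (w - 4)/(w - 1)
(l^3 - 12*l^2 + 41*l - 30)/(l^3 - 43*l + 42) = (l - 5)/(l + 7)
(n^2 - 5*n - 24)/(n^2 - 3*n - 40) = (n + 3)/(n + 5)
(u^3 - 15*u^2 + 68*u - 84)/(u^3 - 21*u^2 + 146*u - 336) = (u - 2)/(u - 8)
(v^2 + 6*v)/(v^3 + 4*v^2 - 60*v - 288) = v/(v^2 - 2*v - 48)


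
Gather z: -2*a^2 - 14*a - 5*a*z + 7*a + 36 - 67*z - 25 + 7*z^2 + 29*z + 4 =-2*a^2 - 7*a + 7*z^2 + z*(-5*a - 38) + 15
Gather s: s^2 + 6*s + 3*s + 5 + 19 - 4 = s^2 + 9*s + 20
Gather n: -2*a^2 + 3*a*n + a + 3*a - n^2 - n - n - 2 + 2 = -2*a^2 + 4*a - n^2 + n*(3*a - 2)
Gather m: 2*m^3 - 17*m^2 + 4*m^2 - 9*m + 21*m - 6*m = 2*m^3 - 13*m^2 + 6*m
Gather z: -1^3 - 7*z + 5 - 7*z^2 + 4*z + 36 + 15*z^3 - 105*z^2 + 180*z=15*z^3 - 112*z^2 + 177*z + 40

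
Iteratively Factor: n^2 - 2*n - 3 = (n - 3)*(n + 1)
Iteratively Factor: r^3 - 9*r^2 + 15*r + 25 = (r - 5)*(r^2 - 4*r - 5) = (r - 5)^2*(r + 1)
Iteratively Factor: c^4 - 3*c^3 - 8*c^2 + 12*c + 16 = (c + 2)*(c^3 - 5*c^2 + 2*c + 8) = (c - 4)*(c + 2)*(c^2 - c - 2) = (c - 4)*(c - 2)*(c + 2)*(c + 1)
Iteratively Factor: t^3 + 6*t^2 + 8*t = (t)*(t^2 + 6*t + 8) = t*(t + 4)*(t + 2)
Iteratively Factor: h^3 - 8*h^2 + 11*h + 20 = (h + 1)*(h^2 - 9*h + 20) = (h - 4)*(h + 1)*(h - 5)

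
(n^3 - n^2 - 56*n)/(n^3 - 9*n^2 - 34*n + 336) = n*(n + 7)/(n^2 - n - 42)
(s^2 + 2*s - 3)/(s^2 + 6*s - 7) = (s + 3)/(s + 7)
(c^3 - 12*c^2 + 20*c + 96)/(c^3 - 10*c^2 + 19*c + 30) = (c^2 - 6*c - 16)/(c^2 - 4*c - 5)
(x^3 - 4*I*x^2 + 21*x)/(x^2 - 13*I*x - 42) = x*(x + 3*I)/(x - 6*I)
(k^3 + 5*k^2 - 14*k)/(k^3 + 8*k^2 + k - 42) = k/(k + 3)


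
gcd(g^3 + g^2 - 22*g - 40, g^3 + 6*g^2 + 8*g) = g^2 + 6*g + 8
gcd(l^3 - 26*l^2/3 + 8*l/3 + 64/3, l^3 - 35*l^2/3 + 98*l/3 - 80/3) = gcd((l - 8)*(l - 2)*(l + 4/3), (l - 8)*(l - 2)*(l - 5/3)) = l^2 - 10*l + 16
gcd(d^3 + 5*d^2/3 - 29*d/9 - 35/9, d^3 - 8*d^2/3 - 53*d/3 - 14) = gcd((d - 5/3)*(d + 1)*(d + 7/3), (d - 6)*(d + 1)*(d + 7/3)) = d^2 + 10*d/3 + 7/3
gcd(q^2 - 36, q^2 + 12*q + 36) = q + 6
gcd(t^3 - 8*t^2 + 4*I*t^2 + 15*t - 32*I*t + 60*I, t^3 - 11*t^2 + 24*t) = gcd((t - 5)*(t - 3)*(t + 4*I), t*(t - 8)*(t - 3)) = t - 3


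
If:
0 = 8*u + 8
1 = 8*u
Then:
No Solution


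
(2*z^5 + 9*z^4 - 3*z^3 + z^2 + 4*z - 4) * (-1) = -2*z^5 - 9*z^4 + 3*z^3 - z^2 - 4*z + 4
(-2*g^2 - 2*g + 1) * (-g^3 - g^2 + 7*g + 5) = 2*g^5 + 4*g^4 - 13*g^3 - 25*g^2 - 3*g + 5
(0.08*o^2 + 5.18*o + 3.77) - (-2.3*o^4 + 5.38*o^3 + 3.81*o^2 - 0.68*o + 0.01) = 2.3*o^4 - 5.38*o^3 - 3.73*o^2 + 5.86*o + 3.76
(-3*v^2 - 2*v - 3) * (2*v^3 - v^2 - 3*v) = -6*v^5 - v^4 + 5*v^3 + 9*v^2 + 9*v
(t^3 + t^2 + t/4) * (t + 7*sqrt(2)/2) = t^4 + t^3 + 7*sqrt(2)*t^3/2 + t^2/4 + 7*sqrt(2)*t^2/2 + 7*sqrt(2)*t/8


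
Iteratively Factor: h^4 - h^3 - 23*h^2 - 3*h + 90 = (h - 2)*(h^3 + h^2 - 21*h - 45) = (h - 2)*(h + 3)*(h^2 - 2*h - 15) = (h - 5)*(h - 2)*(h + 3)*(h + 3)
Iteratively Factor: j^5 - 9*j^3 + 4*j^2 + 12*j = (j)*(j^4 - 9*j^2 + 4*j + 12) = j*(j - 2)*(j^3 + 2*j^2 - 5*j - 6) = j*(j - 2)*(j + 3)*(j^2 - j - 2) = j*(j - 2)*(j + 1)*(j + 3)*(j - 2)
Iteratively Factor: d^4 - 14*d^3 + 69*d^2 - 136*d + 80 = (d - 4)*(d^3 - 10*d^2 + 29*d - 20) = (d - 5)*(d - 4)*(d^2 - 5*d + 4) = (d - 5)*(d - 4)*(d - 1)*(d - 4)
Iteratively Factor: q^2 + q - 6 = (q + 3)*(q - 2)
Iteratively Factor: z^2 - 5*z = (z - 5)*(z)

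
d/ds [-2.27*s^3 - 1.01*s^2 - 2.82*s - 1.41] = -6.81*s^2 - 2.02*s - 2.82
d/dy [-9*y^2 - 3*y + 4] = -18*y - 3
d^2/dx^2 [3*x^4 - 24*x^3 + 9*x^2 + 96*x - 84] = 36*x^2 - 144*x + 18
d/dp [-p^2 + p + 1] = 1 - 2*p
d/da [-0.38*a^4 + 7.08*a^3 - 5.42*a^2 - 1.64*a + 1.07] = -1.52*a^3 + 21.24*a^2 - 10.84*a - 1.64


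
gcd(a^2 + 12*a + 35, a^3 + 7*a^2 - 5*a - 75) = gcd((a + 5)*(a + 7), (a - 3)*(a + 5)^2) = a + 5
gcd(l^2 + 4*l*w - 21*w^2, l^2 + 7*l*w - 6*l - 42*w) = l + 7*w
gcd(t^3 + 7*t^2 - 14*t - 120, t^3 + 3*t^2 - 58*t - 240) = t^2 + 11*t + 30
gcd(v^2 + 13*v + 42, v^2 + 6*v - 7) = v + 7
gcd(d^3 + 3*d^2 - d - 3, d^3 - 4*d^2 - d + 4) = d^2 - 1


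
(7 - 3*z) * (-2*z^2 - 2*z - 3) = 6*z^3 - 8*z^2 - 5*z - 21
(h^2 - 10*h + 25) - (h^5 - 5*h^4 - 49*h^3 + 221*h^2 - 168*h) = -h^5 + 5*h^4 + 49*h^3 - 220*h^2 + 158*h + 25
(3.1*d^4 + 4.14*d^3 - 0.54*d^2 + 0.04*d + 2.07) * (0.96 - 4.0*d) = -12.4*d^5 - 13.584*d^4 + 6.1344*d^3 - 0.6784*d^2 - 8.2416*d + 1.9872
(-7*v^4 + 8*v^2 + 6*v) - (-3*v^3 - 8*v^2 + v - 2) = -7*v^4 + 3*v^3 + 16*v^2 + 5*v + 2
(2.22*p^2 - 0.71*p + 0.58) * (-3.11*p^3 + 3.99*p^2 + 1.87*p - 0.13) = -6.9042*p^5 + 11.0659*p^4 - 0.485299999999999*p^3 + 0.6979*p^2 + 1.1769*p - 0.0754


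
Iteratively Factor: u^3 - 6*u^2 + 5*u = (u)*(u^2 - 6*u + 5) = u*(u - 5)*(u - 1)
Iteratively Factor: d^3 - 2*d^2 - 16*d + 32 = (d - 4)*(d^2 + 2*d - 8) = (d - 4)*(d - 2)*(d + 4)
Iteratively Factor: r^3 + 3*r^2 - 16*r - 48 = (r - 4)*(r^2 + 7*r + 12) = (r - 4)*(r + 4)*(r + 3)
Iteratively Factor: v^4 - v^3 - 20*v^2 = (v - 5)*(v^3 + 4*v^2) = v*(v - 5)*(v^2 + 4*v) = v^2*(v - 5)*(v + 4)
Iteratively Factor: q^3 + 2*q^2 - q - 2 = (q + 2)*(q^2 - 1) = (q + 1)*(q + 2)*(q - 1)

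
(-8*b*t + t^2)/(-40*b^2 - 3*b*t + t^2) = t/(5*b + t)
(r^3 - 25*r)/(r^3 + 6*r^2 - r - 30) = r*(r - 5)/(r^2 + r - 6)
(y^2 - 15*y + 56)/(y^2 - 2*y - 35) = (y - 8)/(y + 5)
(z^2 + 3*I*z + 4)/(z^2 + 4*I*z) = (z - I)/z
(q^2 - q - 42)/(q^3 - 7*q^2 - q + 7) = (q + 6)/(q^2 - 1)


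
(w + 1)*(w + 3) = w^2 + 4*w + 3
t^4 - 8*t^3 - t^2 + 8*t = t*(t - 8)*(t - 1)*(t + 1)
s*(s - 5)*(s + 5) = s^3 - 25*s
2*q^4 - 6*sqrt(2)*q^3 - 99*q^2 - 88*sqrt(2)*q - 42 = (q - 7*sqrt(2))*(q + 3*sqrt(2))*(sqrt(2)*q + 1)^2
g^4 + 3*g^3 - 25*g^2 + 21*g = g*(g - 3)*(g - 1)*(g + 7)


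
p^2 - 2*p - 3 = (p - 3)*(p + 1)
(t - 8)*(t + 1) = t^2 - 7*t - 8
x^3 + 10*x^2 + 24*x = x*(x + 4)*(x + 6)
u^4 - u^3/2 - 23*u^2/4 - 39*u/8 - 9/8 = (u - 3)*(u + 1/2)^2*(u + 3/2)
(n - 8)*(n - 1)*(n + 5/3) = n^3 - 22*n^2/3 - 7*n + 40/3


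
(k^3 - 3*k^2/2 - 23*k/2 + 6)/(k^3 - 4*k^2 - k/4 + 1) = 2*(k + 3)/(2*k + 1)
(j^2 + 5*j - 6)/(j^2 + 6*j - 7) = (j + 6)/(j + 7)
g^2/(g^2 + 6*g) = g/(g + 6)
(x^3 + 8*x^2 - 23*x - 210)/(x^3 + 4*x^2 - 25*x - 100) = (x^2 + 13*x + 42)/(x^2 + 9*x + 20)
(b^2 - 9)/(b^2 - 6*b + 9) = (b + 3)/(b - 3)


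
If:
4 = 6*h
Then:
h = 2/3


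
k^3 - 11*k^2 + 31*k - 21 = (k - 7)*(k - 3)*(k - 1)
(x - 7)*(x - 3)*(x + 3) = x^3 - 7*x^2 - 9*x + 63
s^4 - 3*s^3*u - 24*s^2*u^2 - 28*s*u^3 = s*(s - 7*u)*(s + 2*u)^2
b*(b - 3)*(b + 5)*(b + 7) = b^4 + 9*b^3 - b^2 - 105*b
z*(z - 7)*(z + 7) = z^3 - 49*z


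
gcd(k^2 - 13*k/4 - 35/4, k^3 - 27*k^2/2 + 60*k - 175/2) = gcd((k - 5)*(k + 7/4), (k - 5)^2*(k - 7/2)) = k - 5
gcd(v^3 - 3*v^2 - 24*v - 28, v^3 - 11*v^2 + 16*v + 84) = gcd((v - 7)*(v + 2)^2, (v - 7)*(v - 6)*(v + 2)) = v^2 - 5*v - 14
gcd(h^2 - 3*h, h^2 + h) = h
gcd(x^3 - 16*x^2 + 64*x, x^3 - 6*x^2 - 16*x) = x^2 - 8*x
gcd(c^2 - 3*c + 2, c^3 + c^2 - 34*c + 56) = c - 2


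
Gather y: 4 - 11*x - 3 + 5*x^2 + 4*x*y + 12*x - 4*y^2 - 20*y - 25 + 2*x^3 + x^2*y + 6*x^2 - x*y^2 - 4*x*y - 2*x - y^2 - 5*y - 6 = 2*x^3 + 11*x^2 - x + y^2*(-x - 5) + y*(x^2 - 25) - 30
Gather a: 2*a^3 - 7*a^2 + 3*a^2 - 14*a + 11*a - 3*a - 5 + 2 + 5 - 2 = 2*a^3 - 4*a^2 - 6*a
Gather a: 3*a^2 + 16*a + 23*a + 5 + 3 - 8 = 3*a^2 + 39*a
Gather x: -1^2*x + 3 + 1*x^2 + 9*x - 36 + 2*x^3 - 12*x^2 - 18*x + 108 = 2*x^3 - 11*x^2 - 10*x + 75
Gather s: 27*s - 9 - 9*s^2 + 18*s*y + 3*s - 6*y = -9*s^2 + s*(18*y + 30) - 6*y - 9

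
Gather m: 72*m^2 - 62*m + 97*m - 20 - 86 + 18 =72*m^2 + 35*m - 88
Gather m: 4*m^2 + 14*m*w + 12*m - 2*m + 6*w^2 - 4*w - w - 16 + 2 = 4*m^2 + m*(14*w + 10) + 6*w^2 - 5*w - 14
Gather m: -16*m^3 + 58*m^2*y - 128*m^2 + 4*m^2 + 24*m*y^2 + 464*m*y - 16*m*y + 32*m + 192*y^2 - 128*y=-16*m^3 + m^2*(58*y - 124) + m*(24*y^2 + 448*y + 32) + 192*y^2 - 128*y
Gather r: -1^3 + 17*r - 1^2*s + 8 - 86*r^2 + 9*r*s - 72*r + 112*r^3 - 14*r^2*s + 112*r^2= 112*r^3 + r^2*(26 - 14*s) + r*(9*s - 55) - s + 7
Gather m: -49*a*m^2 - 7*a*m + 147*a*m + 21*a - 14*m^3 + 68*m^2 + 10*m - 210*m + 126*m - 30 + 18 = 21*a - 14*m^3 + m^2*(68 - 49*a) + m*(140*a - 74) - 12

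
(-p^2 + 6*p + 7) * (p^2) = -p^4 + 6*p^3 + 7*p^2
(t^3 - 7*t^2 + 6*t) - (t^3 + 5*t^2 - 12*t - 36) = -12*t^2 + 18*t + 36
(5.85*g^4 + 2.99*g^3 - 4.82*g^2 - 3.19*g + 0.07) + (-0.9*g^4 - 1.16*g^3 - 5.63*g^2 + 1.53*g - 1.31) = 4.95*g^4 + 1.83*g^3 - 10.45*g^2 - 1.66*g - 1.24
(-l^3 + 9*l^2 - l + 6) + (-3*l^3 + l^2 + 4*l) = -4*l^3 + 10*l^2 + 3*l + 6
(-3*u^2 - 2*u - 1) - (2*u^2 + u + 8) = -5*u^2 - 3*u - 9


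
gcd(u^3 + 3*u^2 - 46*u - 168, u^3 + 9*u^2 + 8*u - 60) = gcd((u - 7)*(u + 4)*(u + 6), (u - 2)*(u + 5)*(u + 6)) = u + 6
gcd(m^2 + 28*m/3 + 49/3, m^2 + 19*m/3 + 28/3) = m + 7/3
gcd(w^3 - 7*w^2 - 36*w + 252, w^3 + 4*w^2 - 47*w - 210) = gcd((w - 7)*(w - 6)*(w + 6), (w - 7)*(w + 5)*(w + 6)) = w^2 - w - 42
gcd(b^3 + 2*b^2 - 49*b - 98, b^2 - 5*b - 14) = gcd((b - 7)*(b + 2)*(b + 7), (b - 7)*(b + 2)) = b^2 - 5*b - 14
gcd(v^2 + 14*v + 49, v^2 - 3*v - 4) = 1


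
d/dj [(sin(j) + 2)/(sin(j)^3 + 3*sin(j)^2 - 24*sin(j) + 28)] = (-13*sin(j) + cos(2*j) - 39)*cos(j)/((sin(j) - 2)^3*(sin(j) + 7)^2)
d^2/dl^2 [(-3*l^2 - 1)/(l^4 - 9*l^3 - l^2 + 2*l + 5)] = 2*(-9*l^8 + 81*l^7 - 256*l^6 + 171*l^5 - 459*l^4 - 1027*l^3 + 36*l^2 - 129*l - 84)/(l^12 - 27*l^11 + 240*l^10 - 669*l^9 - 333*l^8 + 177*l^7 + 1304*l^6 + 228*l^5 - 462*l^4 - 727*l^3 - 15*l^2 + 150*l + 125)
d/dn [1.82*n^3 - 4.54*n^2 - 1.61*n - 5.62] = 5.46*n^2 - 9.08*n - 1.61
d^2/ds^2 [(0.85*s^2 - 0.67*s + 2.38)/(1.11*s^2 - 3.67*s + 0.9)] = (5.274276*s^3 + 12.499488*s^2 - 54.156456*s + 56.307704)/(1.367631*s^6 - 13.565421*s^5 + 48.178107*s^4 - 71.428843*s^3 + 39.06333*s^2 - 8.9181*s + 0.729)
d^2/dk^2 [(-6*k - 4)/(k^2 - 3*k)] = 12*(-k^3 - 2*k^2 + 6*k - 6)/(k^3*(k^3 - 9*k^2 + 27*k - 27))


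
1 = 1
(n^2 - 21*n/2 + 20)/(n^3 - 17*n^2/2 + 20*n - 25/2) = (n - 8)/(n^2 - 6*n + 5)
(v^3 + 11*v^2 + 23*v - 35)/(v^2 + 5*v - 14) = (v^2 + 4*v - 5)/(v - 2)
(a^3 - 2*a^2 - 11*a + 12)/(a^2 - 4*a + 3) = (a^2 - a - 12)/(a - 3)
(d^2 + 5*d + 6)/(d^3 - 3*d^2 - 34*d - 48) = 1/(d - 8)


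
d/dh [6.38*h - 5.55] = 6.38000000000000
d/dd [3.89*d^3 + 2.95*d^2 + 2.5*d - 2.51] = 11.67*d^2 + 5.9*d + 2.5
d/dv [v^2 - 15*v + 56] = 2*v - 15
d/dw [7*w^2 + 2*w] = 14*w + 2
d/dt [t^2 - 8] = 2*t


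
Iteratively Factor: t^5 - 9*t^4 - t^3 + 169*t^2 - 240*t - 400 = (t - 5)*(t^4 - 4*t^3 - 21*t^2 + 64*t + 80) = (t - 5)*(t + 1)*(t^3 - 5*t^2 - 16*t + 80) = (t - 5)*(t + 1)*(t + 4)*(t^2 - 9*t + 20) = (t - 5)*(t - 4)*(t + 1)*(t + 4)*(t - 5)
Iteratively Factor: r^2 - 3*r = (r)*(r - 3)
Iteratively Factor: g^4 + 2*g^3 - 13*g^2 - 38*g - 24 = (g - 4)*(g^3 + 6*g^2 + 11*g + 6) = (g - 4)*(g + 1)*(g^2 + 5*g + 6) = (g - 4)*(g + 1)*(g + 3)*(g + 2)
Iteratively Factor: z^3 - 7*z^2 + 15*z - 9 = (z - 1)*(z^2 - 6*z + 9) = (z - 3)*(z - 1)*(z - 3)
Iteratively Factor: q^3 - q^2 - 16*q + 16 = (q - 4)*(q^2 + 3*q - 4) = (q - 4)*(q - 1)*(q + 4)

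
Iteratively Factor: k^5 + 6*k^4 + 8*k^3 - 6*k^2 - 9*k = (k - 1)*(k^4 + 7*k^3 + 15*k^2 + 9*k) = (k - 1)*(k + 3)*(k^3 + 4*k^2 + 3*k) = (k - 1)*(k + 3)^2*(k^2 + k) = k*(k - 1)*(k + 3)^2*(k + 1)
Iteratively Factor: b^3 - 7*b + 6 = (b - 2)*(b^2 + 2*b - 3) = (b - 2)*(b - 1)*(b + 3)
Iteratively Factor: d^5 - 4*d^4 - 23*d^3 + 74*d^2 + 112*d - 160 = (d + 4)*(d^4 - 8*d^3 + 9*d^2 + 38*d - 40) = (d - 1)*(d + 4)*(d^3 - 7*d^2 + 2*d + 40) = (d - 1)*(d + 2)*(d + 4)*(d^2 - 9*d + 20) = (d - 5)*(d - 1)*(d + 2)*(d + 4)*(d - 4)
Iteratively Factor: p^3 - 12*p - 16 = (p + 2)*(p^2 - 2*p - 8) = (p - 4)*(p + 2)*(p + 2)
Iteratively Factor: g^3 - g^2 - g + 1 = (g + 1)*(g^2 - 2*g + 1) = (g - 1)*(g + 1)*(g - 1)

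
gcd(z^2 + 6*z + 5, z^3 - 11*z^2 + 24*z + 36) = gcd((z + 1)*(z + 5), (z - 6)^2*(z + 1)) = z + 1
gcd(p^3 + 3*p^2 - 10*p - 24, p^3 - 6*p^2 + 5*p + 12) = p - 3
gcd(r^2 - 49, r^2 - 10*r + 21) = r - 7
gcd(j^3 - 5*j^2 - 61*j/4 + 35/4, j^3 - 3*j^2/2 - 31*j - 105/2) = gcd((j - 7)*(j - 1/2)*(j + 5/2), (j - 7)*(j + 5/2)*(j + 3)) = j^2 - 9*j/2 - 35/2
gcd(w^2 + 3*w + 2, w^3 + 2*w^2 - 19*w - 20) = w + 1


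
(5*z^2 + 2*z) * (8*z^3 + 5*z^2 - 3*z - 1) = 40*z^5 + 41*z^4 - 5*z^3 - 11*z^2 - 2*z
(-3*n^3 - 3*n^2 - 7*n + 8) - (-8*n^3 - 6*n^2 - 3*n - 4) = 5*n^3 + 3*n^2 - 4*n + 12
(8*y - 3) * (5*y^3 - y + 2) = 40*y^4 - 15*y^3 - 8*y^2 + 19*y - 6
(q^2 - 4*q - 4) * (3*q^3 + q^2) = 3*q^5 - 11*q^4 - 16*q^3 - 4*q^2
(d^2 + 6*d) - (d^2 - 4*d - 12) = 10*d + 12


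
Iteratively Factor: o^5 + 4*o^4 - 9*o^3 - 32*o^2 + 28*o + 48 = (o + 3)*(o^4 + o^3 - 12*o^2 + 4*o + 16) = (o - 2)*(o + 3)*(o^3 + 3*o^2 - 6*o - 8) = (o - 2)^2*(o + 3)*(o^2 + 5*o + 4) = (o - 2)^2*(o + 1)*(o + 3)*(o + 4)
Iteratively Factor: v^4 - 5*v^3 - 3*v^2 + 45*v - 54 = (v + 3)*(v^3 - 8*v^2 + 21*v - 18) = (v - 2)*(v + 3)*(v^2 - 6*v + 9) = (v - 3)*(v - 2)*(v + 3)*(v - 3)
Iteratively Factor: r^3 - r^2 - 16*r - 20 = (r + 2)*(r^2 - 3*r - 10) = (r + 2)^2*(r - 5)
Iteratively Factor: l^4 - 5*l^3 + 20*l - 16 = (l + 2)*(l^3 - 7*l^2 + 14*l - 8) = (l - 4)*(l + 2)*(l^2 - 3*l + 2) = (l - 4)*(l - 1)*(l + 2)*(l - 2)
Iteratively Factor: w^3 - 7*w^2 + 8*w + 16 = (w + 1)*(w^2 - 8*w + 16) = (w - 4)*(w + 1)*(w - 4)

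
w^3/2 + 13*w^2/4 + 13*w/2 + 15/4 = (w/2 + 1/2)*(w + 5/2)*(w + 3)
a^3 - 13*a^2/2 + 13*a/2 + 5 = (a - 5)*(a - 2)*(a + 1/2)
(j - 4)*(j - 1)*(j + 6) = j^3 + j^2 - 26*j + 24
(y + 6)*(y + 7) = y^2 + 13*y + 42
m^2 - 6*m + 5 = (m - 5)*(m - 1)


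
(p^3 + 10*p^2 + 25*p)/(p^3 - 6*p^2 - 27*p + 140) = p*(p + 5)/(p^2 - 11*p + 28)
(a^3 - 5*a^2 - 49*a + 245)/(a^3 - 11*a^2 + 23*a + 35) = (a + 7)/(a + 1)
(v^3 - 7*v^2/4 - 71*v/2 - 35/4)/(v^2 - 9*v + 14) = (4*v^2 + 21*v + 5)/(4*(v - 2))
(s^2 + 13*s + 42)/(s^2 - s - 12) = (s^2 + 13*s + 42)/(s^2 - s - 12)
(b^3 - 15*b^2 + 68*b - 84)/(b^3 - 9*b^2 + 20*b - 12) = (b - 7)/(b - 1)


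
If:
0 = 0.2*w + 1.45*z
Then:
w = -7.25*z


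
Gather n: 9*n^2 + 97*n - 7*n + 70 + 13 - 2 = 9*n^2 + 90*n + 81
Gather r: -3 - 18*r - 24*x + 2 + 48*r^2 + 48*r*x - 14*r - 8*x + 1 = 48*r^2 + r*(48*x - 32) - 32*x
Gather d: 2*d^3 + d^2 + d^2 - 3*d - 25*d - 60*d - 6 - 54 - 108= 2*d^3 + 2*d^2 - 88*d - 168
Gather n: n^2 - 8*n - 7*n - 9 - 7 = n^2 - 15*n - 16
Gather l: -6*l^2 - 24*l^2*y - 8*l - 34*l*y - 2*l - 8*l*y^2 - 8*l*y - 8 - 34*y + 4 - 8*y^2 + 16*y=l^2*(-24*y - 6) + l*(-8*y^2 - 42*y - 10) - 8*y^2 - 18*y - 4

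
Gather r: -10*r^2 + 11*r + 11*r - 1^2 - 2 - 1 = -10*r^2 + 22*r - 4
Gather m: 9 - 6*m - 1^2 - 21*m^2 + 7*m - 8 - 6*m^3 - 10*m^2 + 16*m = -6*m^3 - 31*m^2 + 17*m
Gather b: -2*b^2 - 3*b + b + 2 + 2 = -2*b^2 - 2*b + 4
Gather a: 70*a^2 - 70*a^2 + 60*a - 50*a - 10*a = 0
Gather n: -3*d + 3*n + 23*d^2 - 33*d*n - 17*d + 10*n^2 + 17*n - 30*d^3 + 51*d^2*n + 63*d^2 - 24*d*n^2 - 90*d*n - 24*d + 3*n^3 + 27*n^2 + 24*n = -30*d^3 + 86*d^2 - 44*d + 3*n^3 + n^2*(37 - 24*d) + n*(51*d^2 - 123*d + 44)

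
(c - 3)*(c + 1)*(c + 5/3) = c^3 - c^2/3 - 19*c/3 - 5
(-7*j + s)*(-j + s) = 7*j^2 - 8*j*s + s^2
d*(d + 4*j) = d^2 + 4*d*j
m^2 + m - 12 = (m - 3)*(m + 4)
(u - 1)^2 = u^2 - 2*u + 1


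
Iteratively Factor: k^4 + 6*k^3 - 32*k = (k)*(k^3 + 6*k^2 - 32) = k*(k + 4)*(k^2 + 2*k - 8) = k*(k - 2)*(k + 4)*(k + 4)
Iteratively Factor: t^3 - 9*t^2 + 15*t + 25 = (t - 5)*(t^2 - 4*t - 5) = (t - 5)*(t + 1)*(t - 5)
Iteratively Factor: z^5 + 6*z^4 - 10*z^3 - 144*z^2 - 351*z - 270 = (z - 5)*(z^4 + 11*z^3 + 45*z^2 + 81*z + 54) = (z - 5)*(z + 3)*(z^3 + 8*z^2 + 21*z + 18) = (z - 5)*(z + 3)^2*(z^2 + 5*z + 6) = (z - 5)*(z + 3)^3*(z + 2)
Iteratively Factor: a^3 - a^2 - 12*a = (a)*(a^2 - a - 12) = a*(a - 4)*(a + 3)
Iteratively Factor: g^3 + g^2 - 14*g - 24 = (g + 3)*(g^2 - 2*g - 8) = (g + 2)*(g + 3)*(g - 4)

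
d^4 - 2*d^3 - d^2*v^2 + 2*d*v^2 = d*(d - 2)*(d - v)*(d + v)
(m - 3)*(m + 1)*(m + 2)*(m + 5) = m^4 + 5*m^3 - 7*m^2 - 41*m - 30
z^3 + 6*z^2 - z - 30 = (z - 2)*(z + 3)*(z + 5)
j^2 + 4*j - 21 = (j - 3)*(j + 7)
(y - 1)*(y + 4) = y^2 + 3*y - 4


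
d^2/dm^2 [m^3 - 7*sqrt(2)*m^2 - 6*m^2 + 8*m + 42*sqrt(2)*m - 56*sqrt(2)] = 6*m - 14*sqrt(2) - 12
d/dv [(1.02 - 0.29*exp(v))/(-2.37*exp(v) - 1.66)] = 2.8988*exp(v)/(2.37*exp(v) + 1.66)^2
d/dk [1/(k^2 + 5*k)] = (-2*k - 5)/(k^2*(k + 5)^2)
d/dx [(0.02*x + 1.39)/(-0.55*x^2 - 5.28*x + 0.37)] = (0.011*x^2 + 1.529*x + 7.3466)/(0.3025*x^4 + 5.808*x^3 + 27.4714*x^2 - 3.9072*x + 0.1369)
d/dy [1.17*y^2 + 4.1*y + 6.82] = 2.34*y + 4.1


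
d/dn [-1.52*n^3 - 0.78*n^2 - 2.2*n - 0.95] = -4.56*n^2 - 1.56*n - 2.2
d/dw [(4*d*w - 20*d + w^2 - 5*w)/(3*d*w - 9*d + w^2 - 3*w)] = (-(3*d + 2*w - 3)*(4*d*w - 20*d + w^2 - 5*w) + (4*d + 2*w - 5)*(3*d*w - 9*d + w^2 - 3*w))/(3*d*w - 9*d + w^2 - 3*w)^2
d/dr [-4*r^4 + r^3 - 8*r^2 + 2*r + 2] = -16*r^3 + 3*r^2 - 16*r + 2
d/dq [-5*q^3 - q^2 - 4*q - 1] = -15*q^2 - 2*q - 4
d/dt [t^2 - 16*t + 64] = 2*t - 16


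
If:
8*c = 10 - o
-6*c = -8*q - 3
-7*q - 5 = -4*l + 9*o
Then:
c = 4*q/3 + 1/2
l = 59/4 - 89*q/4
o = 6 - 32*q/3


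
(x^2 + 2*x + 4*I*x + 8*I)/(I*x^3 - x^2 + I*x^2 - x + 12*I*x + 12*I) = I*(-x - 2)/(x^2 + x*(1 - 3*I) - 3*I)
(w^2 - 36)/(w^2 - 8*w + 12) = (w + 6)/(w - 2)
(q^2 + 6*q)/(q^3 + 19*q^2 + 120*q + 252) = q/(q^2 + 13*q + 42)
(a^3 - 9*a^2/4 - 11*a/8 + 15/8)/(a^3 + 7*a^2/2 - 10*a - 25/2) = (a - 3/4)/(a + 5)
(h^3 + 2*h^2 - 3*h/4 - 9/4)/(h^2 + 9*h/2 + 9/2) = (2*h^2 + h - 3)/(2*(h + 3))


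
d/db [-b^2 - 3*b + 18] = -2*b - 3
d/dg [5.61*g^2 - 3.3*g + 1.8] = 11.22*g - 3.3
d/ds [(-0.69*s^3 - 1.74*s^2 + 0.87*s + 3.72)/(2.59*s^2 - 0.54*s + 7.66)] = (-1.7871*s^4 + 0.7452*s^3 - 17.1699*s^2 - 45.9264*s + 8.673)/(6.7081*s^4 - 2.7972*s^3 + 39.9704*s^2 - 8.2728*s + 58.6756)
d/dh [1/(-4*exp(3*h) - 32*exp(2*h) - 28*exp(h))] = (3*exp(2*h) + 16*exp(h) + 7)*exp(-h)/(4*(exp(2*h) + 8*exp(h) + 7)^2)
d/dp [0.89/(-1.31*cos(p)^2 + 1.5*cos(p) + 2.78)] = (1.335 - 2.3318*cos(p))*sin(p)/(-1.31*cos(p)^2 + 1.5*cos(p) + 2.78)^2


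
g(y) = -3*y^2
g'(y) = -6*y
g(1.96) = -11.52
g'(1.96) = -11.76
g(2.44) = -17.86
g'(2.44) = -14.64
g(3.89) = -45.40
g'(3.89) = -23.34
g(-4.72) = -66.84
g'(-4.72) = 28.32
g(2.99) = -26.82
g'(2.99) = -17.94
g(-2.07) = -12.85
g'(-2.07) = 12.42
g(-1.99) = -11.88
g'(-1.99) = 11.94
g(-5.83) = -101.97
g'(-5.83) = 34.98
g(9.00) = -243.00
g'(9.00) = -54.00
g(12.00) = -432.00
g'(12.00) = -72.00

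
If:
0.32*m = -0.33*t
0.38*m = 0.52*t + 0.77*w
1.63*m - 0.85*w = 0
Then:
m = 0.00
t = 0.00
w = 0.00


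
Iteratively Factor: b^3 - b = (b - 1)*(b^2 + b) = (b - 1)*(b + 1)*(b)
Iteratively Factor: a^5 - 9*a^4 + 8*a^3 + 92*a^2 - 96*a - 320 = (a - 4)*(a^4 - 5*a^3 - 12*a^2 + 44*a + 80) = (a - 4)*(a + 2)*(a^3 - 7*a^2 + 2*a + 40) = (a - 5)*(a - 4)*(a + 2)*(a^2 - 2*a - 8) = (a - 5)*(a - 4)*(a + 2)^2*(a - 4)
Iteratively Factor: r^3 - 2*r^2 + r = (r - 1)*(r^2 - r) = (r - 1)^2*(r)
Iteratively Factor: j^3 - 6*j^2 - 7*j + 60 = (j + 3)*(j^2 - 9*j + 20) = (j - 5)*(j + 3)*(j - 4)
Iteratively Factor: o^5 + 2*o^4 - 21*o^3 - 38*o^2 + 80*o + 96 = (o - 4)*(o^4 + 6*o^3 + 3*o^2 - 26*o - 24) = (o - 4)*(o + 3)*(o^3 + 3*o^2 - 6*o - 8) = (o - 4)*(o - 2)*(o + 3)*(o^2 + 5*o + 4) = (o - 4)*(o - 2)*(o + 1)*(o + 3)*(o + 4)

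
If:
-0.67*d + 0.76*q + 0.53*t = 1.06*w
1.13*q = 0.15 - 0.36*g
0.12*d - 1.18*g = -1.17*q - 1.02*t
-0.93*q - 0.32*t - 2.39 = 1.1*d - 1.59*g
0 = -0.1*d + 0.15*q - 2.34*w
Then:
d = 4.32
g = 5.04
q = -1.47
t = 7.01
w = -0.28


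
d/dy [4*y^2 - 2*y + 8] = 8*y - 2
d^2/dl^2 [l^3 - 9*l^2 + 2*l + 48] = 6*l - 18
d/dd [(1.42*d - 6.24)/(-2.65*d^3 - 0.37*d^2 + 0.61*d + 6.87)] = (7.526*d^3 - 49.0826*d^2 - 4.6176*d + 13.5618)/(7.0225*d^6 + 1.961*d^5 - 3.0961*d^4 - 36.8624*d^3 - 4.7117*d^2 + 8.3814*d + 47.1969)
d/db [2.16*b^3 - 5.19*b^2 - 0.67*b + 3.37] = 6.48*b^2 - 10.38*b - 0.67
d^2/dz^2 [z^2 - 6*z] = 2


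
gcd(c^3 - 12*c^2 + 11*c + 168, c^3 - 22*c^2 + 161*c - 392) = c^2 - 15*c + 56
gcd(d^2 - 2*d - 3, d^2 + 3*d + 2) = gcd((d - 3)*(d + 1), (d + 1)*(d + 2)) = d + 1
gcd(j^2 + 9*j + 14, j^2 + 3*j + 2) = j + 2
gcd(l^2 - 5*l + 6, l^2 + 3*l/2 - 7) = l - 2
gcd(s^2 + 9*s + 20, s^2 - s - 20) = s + 4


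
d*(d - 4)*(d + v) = d^3 + d^2*v - 4*d^2 - 4*d*v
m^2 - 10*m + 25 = (m - 5)^2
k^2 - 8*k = k*(k - 8)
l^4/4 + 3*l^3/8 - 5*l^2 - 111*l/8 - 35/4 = (l/4 + 1/2)*(l - 5)*(l + 1)*(l + 7/2)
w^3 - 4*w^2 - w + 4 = (w - 4)*(w - 1)*(w + 1)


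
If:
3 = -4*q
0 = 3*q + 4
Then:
No Solution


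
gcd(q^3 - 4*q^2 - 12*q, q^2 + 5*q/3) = q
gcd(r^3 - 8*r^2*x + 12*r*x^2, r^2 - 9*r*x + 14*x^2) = -r + 2*x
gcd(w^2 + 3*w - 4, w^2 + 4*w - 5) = w - 1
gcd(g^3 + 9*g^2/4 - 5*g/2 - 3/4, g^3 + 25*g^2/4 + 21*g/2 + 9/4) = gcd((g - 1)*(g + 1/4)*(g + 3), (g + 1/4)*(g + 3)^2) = g^2 + 13*g/4 + 3/4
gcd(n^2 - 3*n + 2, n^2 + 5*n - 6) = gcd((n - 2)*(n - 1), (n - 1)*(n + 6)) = n - 1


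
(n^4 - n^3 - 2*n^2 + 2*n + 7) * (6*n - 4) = 6*n^5 - 10*n^4 - 8*n^3 + 20*n^2 + 34*n - 28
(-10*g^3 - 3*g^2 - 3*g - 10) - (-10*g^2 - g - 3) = -10*g^3 + 7*g^2 - 2*g - 7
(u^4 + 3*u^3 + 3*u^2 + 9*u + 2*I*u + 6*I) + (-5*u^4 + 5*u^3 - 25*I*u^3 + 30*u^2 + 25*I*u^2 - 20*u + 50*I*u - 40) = -4*u^4 + 8*u^3 - 25*I*u^3 + 33*u^2 + 25*I*u^2 - 11*u + 52*I*u - 40 + 6*I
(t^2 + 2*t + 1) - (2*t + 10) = t^2 - 9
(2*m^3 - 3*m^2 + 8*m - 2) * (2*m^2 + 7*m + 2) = 4*m^5 + 8*m^4 - m^3 + 46*m^2 + 2*m - 4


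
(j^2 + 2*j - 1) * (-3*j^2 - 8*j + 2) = -3*j^4 - 14*j^3 - 11*j^2 + 12*j - 2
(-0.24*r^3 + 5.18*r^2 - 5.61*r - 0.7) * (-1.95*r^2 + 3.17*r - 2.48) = 0.468*r^5 - 10.8618*r^4 + 27.9553*r^3 - 29.2651*r^2 + 11.6938*r + 1.736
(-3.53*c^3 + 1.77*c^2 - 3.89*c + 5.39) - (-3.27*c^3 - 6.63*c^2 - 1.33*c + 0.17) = -0.26*c^3 + 8.4*c^2 - 2.56*c + 5.22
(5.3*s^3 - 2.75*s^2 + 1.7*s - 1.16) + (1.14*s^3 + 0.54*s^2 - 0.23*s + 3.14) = 6.44*s^3 - 2.21*s^2 + 1.47*s + 1.98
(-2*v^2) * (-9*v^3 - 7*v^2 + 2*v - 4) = 18*v^5 + 14*v^4 - 4*v^3 + 8*v^2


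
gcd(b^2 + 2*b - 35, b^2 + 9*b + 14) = b + 7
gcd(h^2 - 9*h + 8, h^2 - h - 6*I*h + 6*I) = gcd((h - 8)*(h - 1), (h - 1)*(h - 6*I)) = h - 1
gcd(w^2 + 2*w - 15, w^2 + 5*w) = w + 5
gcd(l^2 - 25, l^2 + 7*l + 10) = l + 5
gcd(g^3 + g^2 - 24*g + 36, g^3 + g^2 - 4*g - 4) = g - 2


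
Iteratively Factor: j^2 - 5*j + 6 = (j - 2)*(j - 3)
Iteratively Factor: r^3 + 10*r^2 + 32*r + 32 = (r + 2)*(r^2 + 8*r + 16) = (r + 2)*(r + 4)*(r + 4)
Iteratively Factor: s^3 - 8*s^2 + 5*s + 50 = (s - 5)*(s^2 - 3*s - 10) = (s - 5)^2*(s + 2)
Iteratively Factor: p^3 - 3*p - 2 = (p + 1)*(p^2 - p - 2) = (p + 1)^2*(p - 2)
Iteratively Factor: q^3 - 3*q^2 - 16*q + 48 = (q - 3)*(q^2 - 16) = (q - 4)*(q - 3)*(q + 4)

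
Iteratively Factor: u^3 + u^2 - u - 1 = (u + 1)*(u^2 - 1) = (u - 1)*(u + 1)*(u + 1)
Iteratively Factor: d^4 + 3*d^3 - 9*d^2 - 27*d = (d + 3)*(d^3 - 9*d) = d*(d + 3)*(d^2 - 9) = d*(d + 3)^2*(d - 3)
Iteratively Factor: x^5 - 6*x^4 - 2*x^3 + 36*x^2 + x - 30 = (x + 1)*(x^4 - 7*x^3 + 5*x^2 + 31*x - 30) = (x - 1)*(x + 1)*(x^3 - 6*x^2 - x + 30) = (x - 3)*(x - 1)*(x + 1)*(x^2 - 3*x - 10) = (x - 5)*(x - 3)*(x - 1)*(x + 1)*(x + 2)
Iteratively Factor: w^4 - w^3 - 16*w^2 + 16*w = (w - 4)*(w^3 + 3*w^2 - 4*w) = (w - 4)*(w + 4)*(w^2 - w) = w*(w - 4)*(w + 4)*(w - 1)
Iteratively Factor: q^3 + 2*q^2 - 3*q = (q)*(q^2 + 2*q - 3) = q*(q - 1)*(q + 3)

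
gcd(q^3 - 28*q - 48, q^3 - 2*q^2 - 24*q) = q^2 - 2*q - 24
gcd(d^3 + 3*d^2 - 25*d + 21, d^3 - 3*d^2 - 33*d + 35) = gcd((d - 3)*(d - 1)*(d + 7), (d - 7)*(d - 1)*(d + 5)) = d - 1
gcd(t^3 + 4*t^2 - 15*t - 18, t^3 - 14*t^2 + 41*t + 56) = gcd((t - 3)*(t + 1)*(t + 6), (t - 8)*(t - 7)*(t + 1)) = t + 1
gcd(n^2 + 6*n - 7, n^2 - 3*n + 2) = n - 1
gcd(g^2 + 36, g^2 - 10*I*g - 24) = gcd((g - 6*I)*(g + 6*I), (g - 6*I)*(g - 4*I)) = g - 6*I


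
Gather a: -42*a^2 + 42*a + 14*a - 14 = -42*a^2 + 56*a - 14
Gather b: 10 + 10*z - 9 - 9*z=z + 1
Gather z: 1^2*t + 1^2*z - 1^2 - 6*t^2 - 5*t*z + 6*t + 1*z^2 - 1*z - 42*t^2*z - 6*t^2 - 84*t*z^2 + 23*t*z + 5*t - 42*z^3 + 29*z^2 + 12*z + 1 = -12*t^2 + 12*t - 42*z^3 + z^2*(30 - 84*t) + z*(-42*t^2 + 18*t + 12)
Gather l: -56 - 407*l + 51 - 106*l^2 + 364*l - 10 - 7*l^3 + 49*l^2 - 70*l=-7*l^3 - 57*l^2 - 113*l - 15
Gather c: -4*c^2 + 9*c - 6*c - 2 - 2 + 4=-4*c^2 + 3*c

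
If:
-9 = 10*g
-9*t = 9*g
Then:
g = -9/10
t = 9/10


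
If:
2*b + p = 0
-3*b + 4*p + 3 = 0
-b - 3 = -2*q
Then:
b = 3/11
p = -6/11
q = 18/11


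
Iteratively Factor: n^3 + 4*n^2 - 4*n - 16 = (n - 2)*(n^2 + 6*n + 8) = (n - 2)*(n + 2)*(n + 4)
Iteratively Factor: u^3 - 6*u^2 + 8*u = (u - 4)*(u^2 - 2*u) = (u - 4)*(u - 2)*(u)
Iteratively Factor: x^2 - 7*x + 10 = (x - 2)*(x - 5)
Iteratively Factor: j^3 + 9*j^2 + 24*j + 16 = (j + 4)*(j^2 + 5*j + 4) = (j + 1)*(j + 4)*(j + 4)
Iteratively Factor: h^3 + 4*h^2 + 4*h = (h + 2)*(h^2 + 2*h) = (h + 2)^2*(h)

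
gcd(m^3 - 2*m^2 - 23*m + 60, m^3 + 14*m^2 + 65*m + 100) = m + 5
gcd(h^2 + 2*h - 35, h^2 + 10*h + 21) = h + 7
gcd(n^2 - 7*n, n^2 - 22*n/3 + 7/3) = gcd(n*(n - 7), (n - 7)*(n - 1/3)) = n - 7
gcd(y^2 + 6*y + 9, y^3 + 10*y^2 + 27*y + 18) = y + 3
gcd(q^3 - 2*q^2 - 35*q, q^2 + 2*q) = q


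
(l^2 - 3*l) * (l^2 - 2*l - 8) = l^4 - 5*l^3 - 2*l^2 + 24*l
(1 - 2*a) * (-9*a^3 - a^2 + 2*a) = 18*a^4 - 7*a^3 - 5*a^2 + 2*a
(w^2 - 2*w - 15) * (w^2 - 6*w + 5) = w^4 - 8*w^3 + 2*w^2 + 80*w - 75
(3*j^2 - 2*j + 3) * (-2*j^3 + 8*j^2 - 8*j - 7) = -6*j^5 + 28*j^4 - 46*j^3 + 19*j^2 - 10*j - 21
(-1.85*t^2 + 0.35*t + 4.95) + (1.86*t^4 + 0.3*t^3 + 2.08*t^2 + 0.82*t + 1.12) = 1.86*t^4 + 0.3*t^3 + 0.23*t^2 + 1.17*t + 6.07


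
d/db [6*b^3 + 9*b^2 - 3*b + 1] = 18*b^2 + 18*b - 3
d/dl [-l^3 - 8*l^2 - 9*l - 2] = -3*l^2 - 16*l - 9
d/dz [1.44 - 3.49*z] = -3.49000000000000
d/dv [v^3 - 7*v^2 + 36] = v*(3*v - 14)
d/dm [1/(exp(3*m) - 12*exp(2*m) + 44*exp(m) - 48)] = (-3*exp(2*m) + 24*exp(m) - 44)*exp(m)/(exp(3*m) - 12*exp(2*m) + 44*exp(m) - 48)^2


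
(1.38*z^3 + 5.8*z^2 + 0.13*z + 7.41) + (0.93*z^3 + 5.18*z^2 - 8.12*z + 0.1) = 2.31*z^3 + 10.98*z^2 - 7.99*z + 7.51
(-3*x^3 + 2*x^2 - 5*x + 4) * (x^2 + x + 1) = -3*x^5 - x^4 - 6*x^3 + x^2 - x + 4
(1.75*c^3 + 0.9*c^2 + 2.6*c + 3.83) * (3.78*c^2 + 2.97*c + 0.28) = 6.615*c^5 + 8.5995*c^4 + 12.991*c^3 + 22.4514*c^2 + 12.1031*c + 1.0724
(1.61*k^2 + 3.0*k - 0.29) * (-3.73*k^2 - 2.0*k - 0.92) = -6.0053*k^4 - 14.41*k^3 - 6.3995*k^2 - 2.18*k + 0.2668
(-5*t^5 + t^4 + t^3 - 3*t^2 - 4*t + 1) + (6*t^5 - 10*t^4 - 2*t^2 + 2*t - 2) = t^5 - 9*t^4 + t^3 - 5*t^2 - 2*t - 1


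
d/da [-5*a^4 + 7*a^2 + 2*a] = -20*a^3 + 14*a + 2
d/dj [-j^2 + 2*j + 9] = 2 - 2*j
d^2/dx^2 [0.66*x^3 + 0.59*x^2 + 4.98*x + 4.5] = 3.96*x + 1.18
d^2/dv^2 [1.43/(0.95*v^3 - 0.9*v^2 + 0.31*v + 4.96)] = ((2.574 - 8.151*v)*(0.95*v^3 - 0.9*v^2 + 0.31*v + 4.96) + 1.43*(2.85*v^2 - 1.8*v + 0.31)*(5.7*v^2 - 3.6*v + 0.62))/(0.95*v^3 - 0.9*v^2 + 0.31*v + 4.96)^3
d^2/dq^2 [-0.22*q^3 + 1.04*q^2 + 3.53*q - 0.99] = 2.08 - 1.32*q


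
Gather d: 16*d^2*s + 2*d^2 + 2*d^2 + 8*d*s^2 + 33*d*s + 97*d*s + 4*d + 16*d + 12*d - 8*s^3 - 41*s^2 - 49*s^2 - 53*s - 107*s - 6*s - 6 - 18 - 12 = d^2*(16*s + 4) + d*(8*s^2 + 130*s + 32) - 8*s^3 - 90*s^2 - 166*s - 36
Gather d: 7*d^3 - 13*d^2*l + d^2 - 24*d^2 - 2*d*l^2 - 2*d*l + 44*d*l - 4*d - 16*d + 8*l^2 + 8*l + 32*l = 7*d^3 + d^2*(-13*l - 23) + d*(-2*l^2 + 42*l - 20) + 8*l^2 + 40*l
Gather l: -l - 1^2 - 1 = -l - 2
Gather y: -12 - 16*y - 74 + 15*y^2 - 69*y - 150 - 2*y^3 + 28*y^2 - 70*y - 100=-2*y^3 + 43*y^2 - 155*y - 336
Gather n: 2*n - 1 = 2*n - 1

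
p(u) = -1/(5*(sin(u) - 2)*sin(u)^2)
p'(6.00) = 8.20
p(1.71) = 0.20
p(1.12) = 0.22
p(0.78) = 0.31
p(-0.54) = 0.30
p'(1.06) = -0.16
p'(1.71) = 0.03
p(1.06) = 0.23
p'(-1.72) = -0.02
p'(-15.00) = -0.47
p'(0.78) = -0.46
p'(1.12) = -0.13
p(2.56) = 0.46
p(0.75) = 0.33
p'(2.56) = 1.13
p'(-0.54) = 1.11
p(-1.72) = 0.07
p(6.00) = 1.12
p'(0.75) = -0.52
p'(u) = 2*cos(u)/(5*(sin(u) - 2)*sin(u)^3) + cos(u)/(5*(sin(u) - 2)^2*sin(u)^2)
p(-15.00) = 0.18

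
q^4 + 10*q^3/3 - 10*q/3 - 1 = (q - 1)*(q + 1/3)*(q + 1)*(q + 3)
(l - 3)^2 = l^2 - 6*l + 9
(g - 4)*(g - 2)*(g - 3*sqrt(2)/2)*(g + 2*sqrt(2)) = g^4 - 6*g^3 + sqrt(2)*g^3/2 - 3*sqrt(2)*g^2 + 2*g^2 + 4*sqrt(2)*g + 36*g - 48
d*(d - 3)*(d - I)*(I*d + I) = I*d^4 + d^3 - 2*I*d^3 - 2*d^2 - 3*I*d^2 - 3*d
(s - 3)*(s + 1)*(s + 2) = s^3 - 7*s - 6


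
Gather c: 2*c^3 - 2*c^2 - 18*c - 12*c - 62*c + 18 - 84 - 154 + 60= 2*c^3 - 2*c^2 - 92*c - 160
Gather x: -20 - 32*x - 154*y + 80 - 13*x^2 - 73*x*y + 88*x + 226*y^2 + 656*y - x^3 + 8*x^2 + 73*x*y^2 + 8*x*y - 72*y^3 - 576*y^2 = -x^3 - 5*x^2 + x*(73*y^2 - 65*y + 56) - 72*y^3 - 350*y^2 + 502*y + 60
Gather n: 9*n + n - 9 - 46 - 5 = 10*n - 60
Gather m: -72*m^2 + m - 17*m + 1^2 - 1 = -72*m^2 - 16*m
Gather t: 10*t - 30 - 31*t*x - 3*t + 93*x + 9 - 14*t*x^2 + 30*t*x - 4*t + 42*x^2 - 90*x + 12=t*(-14*x^2 - x + 3) + 42*x^2 + 3*x - 9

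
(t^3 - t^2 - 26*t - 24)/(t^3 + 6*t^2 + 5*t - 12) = (t^2 - 5*t - 6)/(t^2 + 2*t - 3)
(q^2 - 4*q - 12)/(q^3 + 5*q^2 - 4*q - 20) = (q - 6)/(q^2 + 3*q - 10)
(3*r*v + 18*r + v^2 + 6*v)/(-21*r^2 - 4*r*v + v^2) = (-v - 6)/(7*r - v)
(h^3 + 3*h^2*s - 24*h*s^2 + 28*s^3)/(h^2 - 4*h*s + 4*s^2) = h + 7*s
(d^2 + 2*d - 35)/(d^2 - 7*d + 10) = (d + 7)/(d - 2)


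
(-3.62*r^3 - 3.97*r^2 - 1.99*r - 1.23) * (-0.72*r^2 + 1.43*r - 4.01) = 2.6064*r^5 - 2.3182*r^4 + 10.2719*r^3 + 13.9596*r^2 + 6.221*r + 4.9323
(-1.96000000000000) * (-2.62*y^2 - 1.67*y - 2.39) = 5.1352*y^2 + 3.2732*y + 4.6844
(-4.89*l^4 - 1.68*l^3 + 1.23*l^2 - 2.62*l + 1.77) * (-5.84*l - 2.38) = 28.5576*l^5 + 21.4494*l^4 - 3.1848*l^3 + 12.3734*l^2 - 4.1012*l - 4.2126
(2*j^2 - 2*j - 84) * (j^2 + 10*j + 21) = 2*j^4 + 18*j^3 - 62*j^2 - 882*j - 1764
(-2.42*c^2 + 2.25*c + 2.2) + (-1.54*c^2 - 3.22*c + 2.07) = -3.96*c^2 - 0.97*c + 4.27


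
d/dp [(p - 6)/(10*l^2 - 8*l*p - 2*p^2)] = (5*l^2 - 4*l*p - p^2 + 2*(2*l + p)*(p - 6))/(2*(-5*l^2 + 4*l*p + p^2)^2)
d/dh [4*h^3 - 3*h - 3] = 12*h^2 - 3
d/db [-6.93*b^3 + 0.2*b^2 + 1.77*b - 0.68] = -20.79*b^2 + 0.4*b + 1.77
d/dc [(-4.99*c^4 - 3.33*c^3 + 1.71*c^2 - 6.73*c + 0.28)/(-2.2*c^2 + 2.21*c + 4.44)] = (21.956*c^5 - 25.7577*c^4 - 103.341*c^3 - 55.3825*c^2 + 16.4168*c - 30.5)/(4.84*c^4 - 9.724*c^3 - 14.6519*c^2 + 19.6248*c + 19.7136)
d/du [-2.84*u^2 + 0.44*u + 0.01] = 0.44 - 5.68*u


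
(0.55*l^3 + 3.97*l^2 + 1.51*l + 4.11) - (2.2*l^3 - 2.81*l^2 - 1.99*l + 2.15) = -1.65*l^3 + 6.78*l^2 + 3.5*l + 1.96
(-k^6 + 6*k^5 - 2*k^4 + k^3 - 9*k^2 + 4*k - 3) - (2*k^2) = -k^6 + 6*k^5 - 2*k^4 + k^3 - 11*k^2 + 4*k - 3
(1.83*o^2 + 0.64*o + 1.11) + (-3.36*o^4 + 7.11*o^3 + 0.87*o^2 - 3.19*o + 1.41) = -3.36*o^4 + 7.11*o^3 + 2.7*o^2 - 2.55*o + 2.52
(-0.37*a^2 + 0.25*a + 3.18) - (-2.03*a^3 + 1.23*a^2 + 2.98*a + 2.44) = 2.03*a^3 - 1.6*a^2 - 2.73*a + 0.74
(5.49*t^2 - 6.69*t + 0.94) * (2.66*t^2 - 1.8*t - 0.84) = 14.6034*t^4 - 27.6774*t^3 + 9.9308*t^2 + 3.9276*t - 0.7896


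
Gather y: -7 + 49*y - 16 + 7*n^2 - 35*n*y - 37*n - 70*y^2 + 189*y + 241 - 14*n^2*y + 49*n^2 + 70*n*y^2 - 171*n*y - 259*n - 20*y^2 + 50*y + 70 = 56*n^2 - 296*n + y^2*(70*n - 90) + y*(-14*n^2 - 206*n + 288) + 288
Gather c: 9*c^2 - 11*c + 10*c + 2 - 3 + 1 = 9*c^2 - c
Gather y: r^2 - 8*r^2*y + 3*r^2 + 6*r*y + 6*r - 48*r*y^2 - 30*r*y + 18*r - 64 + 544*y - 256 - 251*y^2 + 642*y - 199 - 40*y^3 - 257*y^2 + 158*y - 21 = 4*r^2 + 24*r - 40*y^3 + y^2*(-48*r - 508) + y*(-8*r^2 - 24*r + 1344) - 540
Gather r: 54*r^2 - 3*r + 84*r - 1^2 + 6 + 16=54*r^2 + 81*r + 21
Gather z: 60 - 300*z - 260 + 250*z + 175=-50*z - 25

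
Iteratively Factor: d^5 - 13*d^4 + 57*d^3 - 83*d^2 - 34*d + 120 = (d - 2)*(d^4 - 11*d^3 + 35*d^2 - 13*d - 60) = (d - 3)*(d - 2)*(d^3 - 8*d^2 + 11*d + 20) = (d - 4)*(d - 3)*(d - 2)*(d^2 - 4*d - 5) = (d - 5)*(d - 4)*(d - 3)*(d - 2)*(d + 1)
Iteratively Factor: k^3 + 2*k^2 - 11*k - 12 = (k + 4)*(k^2 - 2*k - 3) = (k - 3)*(k + 4)*(k + 1)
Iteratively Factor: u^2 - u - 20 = (u - 5)*(u + 4)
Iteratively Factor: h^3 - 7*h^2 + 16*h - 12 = (h - 2)*(h^2 - 5*h + 6) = (h - 3)*(h - 2)*(h - 2)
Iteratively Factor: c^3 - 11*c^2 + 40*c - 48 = (c - 3)*(c^2 - 8*c + 16) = (c - 4)*(c - 3)*(c - 4)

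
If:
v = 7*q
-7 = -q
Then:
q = 7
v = 49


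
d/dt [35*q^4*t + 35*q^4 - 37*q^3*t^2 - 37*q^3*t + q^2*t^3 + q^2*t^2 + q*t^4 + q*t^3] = q*(35*q^3 - 74*q^2*t - 37*q^2 + 3*q*t^2 + 2*q*t + 4*t^3 + 3*t^2)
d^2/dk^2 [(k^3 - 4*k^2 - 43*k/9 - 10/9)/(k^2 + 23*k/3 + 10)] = 32*(378*k^3 + 1755*k^2 + 2115*k - 445)/(3*(27*k^6 + 621*k^5 + 5571*k^4 + 24587*k^3 + 55710*k^2 + 62100*k + 27000))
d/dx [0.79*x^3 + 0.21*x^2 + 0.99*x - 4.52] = 2.37*x^2 + 0.42*x + 0.99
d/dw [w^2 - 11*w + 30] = 2*w - 11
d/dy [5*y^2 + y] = 10*y + 1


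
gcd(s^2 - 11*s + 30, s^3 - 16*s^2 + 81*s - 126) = s - 6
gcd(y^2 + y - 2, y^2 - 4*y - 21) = 1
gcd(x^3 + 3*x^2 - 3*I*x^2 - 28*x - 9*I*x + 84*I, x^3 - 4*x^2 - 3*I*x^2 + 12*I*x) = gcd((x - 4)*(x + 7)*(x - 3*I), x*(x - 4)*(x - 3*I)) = x^2 + x*(-4 - 3*I) + 12*I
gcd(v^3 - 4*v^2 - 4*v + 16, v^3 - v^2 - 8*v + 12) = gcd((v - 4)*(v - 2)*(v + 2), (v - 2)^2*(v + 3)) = v - 2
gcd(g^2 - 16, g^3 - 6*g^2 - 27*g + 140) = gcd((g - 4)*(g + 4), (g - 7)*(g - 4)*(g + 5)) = g - 4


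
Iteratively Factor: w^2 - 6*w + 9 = (w - 3)*(w - 3)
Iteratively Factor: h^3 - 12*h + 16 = (h - 2)*(h^2 + 2*h - 8) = (h - 2)^2*(h + 4)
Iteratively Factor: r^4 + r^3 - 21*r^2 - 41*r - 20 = (r + 1)*(r^3 - 21*r - 20) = (r + 1)^2*(r^2 - r - 20) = (r + 1)^2*(r + 4)*(r - 5)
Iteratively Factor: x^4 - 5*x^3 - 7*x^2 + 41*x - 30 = (x - 5)*(x^3 - 7*x + 6) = (x - 5)*(x + 3)*(x^2 - 3*x + 2) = (x - 5)*(x - 1)*(x + 3)*(x - 2)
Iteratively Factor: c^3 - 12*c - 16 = (c + 2)*(c^2 - 2*c - 8) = (c + 2)^2*(c - 4)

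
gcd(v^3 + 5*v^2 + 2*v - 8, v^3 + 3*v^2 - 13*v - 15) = 1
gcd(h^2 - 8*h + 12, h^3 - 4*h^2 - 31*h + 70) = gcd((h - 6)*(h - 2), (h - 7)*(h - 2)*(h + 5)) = h - 2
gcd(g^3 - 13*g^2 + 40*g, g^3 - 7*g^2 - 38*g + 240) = g^2 - 13*g + 40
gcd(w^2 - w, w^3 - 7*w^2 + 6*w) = w^2 - w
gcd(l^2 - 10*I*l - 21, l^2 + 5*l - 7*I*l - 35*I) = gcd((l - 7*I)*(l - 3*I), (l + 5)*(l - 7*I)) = l - 7*I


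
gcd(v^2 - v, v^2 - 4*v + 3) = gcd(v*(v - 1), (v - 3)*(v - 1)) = v - 1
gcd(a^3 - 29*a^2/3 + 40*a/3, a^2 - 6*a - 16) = a - 8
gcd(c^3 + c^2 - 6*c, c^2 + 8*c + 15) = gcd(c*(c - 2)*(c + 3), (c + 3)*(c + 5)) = c + 3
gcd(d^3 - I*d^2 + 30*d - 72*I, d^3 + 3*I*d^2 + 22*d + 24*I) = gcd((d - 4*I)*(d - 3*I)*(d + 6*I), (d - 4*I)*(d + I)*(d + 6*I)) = d^2 + 2*I*d + 24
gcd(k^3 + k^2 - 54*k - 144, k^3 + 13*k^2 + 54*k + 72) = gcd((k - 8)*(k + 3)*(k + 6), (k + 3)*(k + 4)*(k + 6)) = k^2 + 9*k + 18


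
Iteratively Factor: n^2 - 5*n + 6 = (n - 3)*(n - 2)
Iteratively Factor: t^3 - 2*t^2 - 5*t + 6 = (t - 1)*(t^2 - t - 6) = (t - 3)*(t - 1)*(t + 2)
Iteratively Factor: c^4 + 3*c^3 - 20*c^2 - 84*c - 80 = (c + 4)*(c^3 - c^2 - 16*c - 20) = (c + 2)*(c + 4)*(c^2 - 3*c - 10) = (c - 5)*(c + 2)*(c + 4)*(c + 2)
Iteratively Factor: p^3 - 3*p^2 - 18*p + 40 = (p + 4)*(p^2 - 7*p + 10) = (p - 5)*(p + 4)*(p - 2)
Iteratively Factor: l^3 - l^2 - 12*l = (l - 4)*(l^2 + 3*l) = l*(l - 4)*(l + 3)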